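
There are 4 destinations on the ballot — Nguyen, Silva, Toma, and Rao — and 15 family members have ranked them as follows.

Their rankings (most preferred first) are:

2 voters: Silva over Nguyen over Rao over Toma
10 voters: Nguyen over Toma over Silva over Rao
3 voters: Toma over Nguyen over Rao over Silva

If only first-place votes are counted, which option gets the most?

First-place vote totals:
  Nguyen: 10
  Silva: 2
  Toma: 3
  Rao: 0
Nguyen has the most first-place votes.

Nguyen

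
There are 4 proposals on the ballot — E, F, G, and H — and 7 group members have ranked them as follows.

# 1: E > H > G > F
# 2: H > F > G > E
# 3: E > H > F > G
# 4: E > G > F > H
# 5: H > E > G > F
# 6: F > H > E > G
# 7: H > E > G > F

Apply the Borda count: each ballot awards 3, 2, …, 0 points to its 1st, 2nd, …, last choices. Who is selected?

Borda scores:
  E: 3 + 0 + 3 + 3 + 2 + 1 + 2 = 14
  F: 0 + 2 + 1 + 1 + 0 + 3 + 0 = 7
  G: 1 + 1 + 0 + 2 + 1 + 0 + 1 = 6
  H: 2 + 3 + 2 + 0 + 3 + 2 + 3 = 15
H has the highest total.

H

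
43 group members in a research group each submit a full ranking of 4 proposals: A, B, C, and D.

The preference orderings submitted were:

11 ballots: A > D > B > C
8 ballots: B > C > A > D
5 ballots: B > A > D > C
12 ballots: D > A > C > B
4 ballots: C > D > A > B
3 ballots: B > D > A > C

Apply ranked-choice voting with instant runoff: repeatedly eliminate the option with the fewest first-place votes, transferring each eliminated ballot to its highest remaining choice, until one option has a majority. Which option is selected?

D

Round 1: B 16, D 12, A 11, C 4. C has the fewest and is eliminated.
Round 2: B 16, D 16, A 11. A has the fewest and is eliminated.
Round 3: D 27, B 16. D has a majority.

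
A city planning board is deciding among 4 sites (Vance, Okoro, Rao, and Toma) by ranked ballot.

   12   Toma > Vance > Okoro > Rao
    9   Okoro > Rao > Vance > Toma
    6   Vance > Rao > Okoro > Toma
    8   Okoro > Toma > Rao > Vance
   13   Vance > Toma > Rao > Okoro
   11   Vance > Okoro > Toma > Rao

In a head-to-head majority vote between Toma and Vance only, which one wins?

Ballots ranking Toma above Vance: 12+8 = 20.
Ballots ranking Vance above Toma: 9+6+13+11 = 39.
Vance wins the head-to-head, 39–20.

Vance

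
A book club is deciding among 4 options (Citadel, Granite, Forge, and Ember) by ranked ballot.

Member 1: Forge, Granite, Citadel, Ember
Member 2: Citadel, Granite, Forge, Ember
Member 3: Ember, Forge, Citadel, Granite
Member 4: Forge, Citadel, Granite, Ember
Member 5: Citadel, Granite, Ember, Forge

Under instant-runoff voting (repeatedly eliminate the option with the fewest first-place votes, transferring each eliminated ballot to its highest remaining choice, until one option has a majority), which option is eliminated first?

Granite

Round 1: Citadel 2, Forge 2, Ember 1, Granite 0. Granite has the fewest and is eliminated.
Round 2: Citadel 2, Forge 2, Ember 1. Ember has the fewest and is eliminated.
Round 3: Forge 3, Citadel 2. Forge has a majority.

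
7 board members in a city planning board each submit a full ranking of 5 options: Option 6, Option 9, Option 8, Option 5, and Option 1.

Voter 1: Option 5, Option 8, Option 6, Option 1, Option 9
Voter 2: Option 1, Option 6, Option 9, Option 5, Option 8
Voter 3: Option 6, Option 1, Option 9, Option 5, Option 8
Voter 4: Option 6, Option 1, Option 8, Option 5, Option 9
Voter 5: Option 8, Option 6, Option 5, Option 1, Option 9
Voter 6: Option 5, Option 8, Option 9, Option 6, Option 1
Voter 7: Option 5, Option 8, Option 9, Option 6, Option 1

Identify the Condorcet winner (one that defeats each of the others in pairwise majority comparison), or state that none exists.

Head-to-head results (7 voters total):
Option 6 vs Option 9: Option 6 wins 5–2.
Option 6 vs Option 8: Option 8 wins 4–3.
Option 6 vs Option 5: Option 6 wins 4–3.
Option 6 vs Option 1: Option 6 wins 6–1.
Option 9 vs Option 8: Option 8 wins 5–2.
Option 9 vs Option 5: Option 5 wins 5–2.
Option 9 vs Option 1: Option 1 wins 5–2.
Option 8 vs Option 5: Option 5 wins 5–2.
Option 8 vs Option 1: Option 8 wins 4–3.
Option 5 vs Option 1: Option 5 wins 4–3.
No candidate beats all others: Option 6 beats Option 5 beats Option 8 beats Option 6, a majority cycle.

None — there is no Condorcet winner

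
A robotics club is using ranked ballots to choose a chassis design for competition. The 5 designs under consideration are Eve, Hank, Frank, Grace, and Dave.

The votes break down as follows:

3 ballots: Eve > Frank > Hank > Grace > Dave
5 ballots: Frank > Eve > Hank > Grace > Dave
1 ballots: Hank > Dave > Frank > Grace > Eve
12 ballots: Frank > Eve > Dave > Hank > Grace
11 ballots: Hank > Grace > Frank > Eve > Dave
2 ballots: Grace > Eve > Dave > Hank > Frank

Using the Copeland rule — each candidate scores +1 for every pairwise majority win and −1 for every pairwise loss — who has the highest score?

Pairwise results:
  Eve vs Hank: Eve wins 22–12.
  Eve vs Frank: Frank wins 29–5.
  Eve vs Grace: Eve wins 20–14.
  Eve vs Dave: Eve wins 33–1.
  Hank vs Frank: Frank wins 20–14.
  Hank vs Grace: Hank wins 32–2.
  Hank vs Dave: Hank wins 20–14.
  Frank vs Grace: Frank wins 21–13.
  Frank vs Dave: Frank wins 31–3.
  Grace vs Dave: Grace wins 21–13.
Copeland scores (wins − losses):
  Eve: 3 − 1 = 2
  Hank: 2 − 2 = 0
  Frank: 4 − 0 = 4
  Grace: 1 − 3 = -2
  Dave: 0 − 4 = -4
Frank has the best Copeland score.

Frank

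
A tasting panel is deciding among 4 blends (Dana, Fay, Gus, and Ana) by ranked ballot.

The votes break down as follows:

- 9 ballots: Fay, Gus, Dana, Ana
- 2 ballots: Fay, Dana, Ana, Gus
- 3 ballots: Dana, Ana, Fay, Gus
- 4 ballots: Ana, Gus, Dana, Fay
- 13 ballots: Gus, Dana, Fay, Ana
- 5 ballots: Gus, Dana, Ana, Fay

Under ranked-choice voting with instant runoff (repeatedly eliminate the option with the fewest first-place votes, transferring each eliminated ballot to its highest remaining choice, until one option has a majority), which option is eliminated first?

Dana

Round 1: Gus 18, Fay 11, Ana 4, Dana 3. Dana has the fewest and is eliminated.
Round 2: Gus 18, Fay 11, Ana 7. Ana has the fewest and is eliminated.
Round 3: Gus 22, Fay 14. Gus has a majority.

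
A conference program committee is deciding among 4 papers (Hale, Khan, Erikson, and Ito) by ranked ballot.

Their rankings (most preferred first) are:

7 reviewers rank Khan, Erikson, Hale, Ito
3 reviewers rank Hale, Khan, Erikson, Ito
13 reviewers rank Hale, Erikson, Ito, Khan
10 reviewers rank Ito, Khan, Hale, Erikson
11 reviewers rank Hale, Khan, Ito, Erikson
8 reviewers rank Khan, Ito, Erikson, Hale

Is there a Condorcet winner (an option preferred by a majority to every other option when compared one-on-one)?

Head-to-head results (52 voters total):
Hale vs Khan: Hale wins 27–25.
Hale vs Erikson: Hale wins 37–15.
Hale vs Ito: Hale wins 34–18.
Khan vs Erikson: Khan wins 39–13.
Khan vs Ito: Khan wins 29–23.
Erikson vs Ito: Ito wins 29–23.
Hale beats each rival — Khan (27–25), Erikson (37–15), Ito (34–18) — so Hale is the Condorcet winner.

Yes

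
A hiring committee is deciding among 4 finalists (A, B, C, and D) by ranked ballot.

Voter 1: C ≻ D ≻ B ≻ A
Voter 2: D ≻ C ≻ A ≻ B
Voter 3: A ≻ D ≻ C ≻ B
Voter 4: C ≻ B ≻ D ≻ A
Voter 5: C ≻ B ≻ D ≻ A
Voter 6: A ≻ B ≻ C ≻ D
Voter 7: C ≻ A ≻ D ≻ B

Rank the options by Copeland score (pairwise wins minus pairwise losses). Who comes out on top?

C

Pairwise results:
  A vs B: A wins 4–3.
  A vs C: C wins 5–2.
  A vs D: D wins 4–3.
  B vs C: C wins 6–1.
  B vs D: D wins 4–3.
  C vs D: C wins 5–2.
Copeland scores (wins − losses):
  A: 1 − 2 = -1
  B: 0 − 3 = -3
  C: 3 − 0 = 3
  D: 2 − 1 = 1
C has the best Copeland score.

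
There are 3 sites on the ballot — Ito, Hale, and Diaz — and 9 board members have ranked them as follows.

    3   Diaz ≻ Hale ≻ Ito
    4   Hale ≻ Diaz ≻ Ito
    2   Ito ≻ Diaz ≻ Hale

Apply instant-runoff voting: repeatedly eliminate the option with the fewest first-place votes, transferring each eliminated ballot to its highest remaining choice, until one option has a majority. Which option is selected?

Round 1: Hale 4, Diaz 3, Ito 2. Ito has the fewest and is eliminated.
Round 2: Diaz 5, Hale 4. Diaz has a majority.

Diaz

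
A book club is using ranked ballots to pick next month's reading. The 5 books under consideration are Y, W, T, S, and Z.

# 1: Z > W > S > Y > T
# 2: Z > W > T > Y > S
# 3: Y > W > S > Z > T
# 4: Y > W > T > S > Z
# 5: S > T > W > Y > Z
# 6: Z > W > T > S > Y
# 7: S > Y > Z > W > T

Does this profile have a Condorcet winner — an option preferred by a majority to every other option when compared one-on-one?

No

Head-to-head results (7 voters total):
Y vs W: W wins 4–3.
Y vs T: Y wins 4–3.
Y vs S: S wins 4–3.
Y vs Z: Y wins 4–3.
W vs T: W wins 6–1.
W vs S: W wins 5–2.
W vs Z: Z wins 4–3.
T vs S: S wins 4–3.
T vs Z: Z wins 5–2.
S vs Z: S wins 4–3.
No candidate beats all others: Y beats Z beats W beats Y, a majority cycle.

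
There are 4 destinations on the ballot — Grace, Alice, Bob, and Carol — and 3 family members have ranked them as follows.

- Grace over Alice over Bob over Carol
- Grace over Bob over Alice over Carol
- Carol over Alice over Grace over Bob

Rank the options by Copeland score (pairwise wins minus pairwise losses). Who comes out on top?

Pairwise results:
  Grace vs Alice: Grace wins 2–1.
  Grace vs Bob: Grace wins 3–0.
  Grace vs Carol: Grace wins 2–1.
  Alice vs Bob: Alice wins 2–1.
  Alice vs Carol: Alice wins 2–1.
  Bob vs Carol: Bob wins 2–1.
Copeland scores (wins − losses):
  Grace: 3 − 0 = 3
  Alice: 2 − 1 = 1
  Bob: 1 − 2 = -1
  Carol: 0 − 3 = -3
Grace has the best Copeland score.

Grace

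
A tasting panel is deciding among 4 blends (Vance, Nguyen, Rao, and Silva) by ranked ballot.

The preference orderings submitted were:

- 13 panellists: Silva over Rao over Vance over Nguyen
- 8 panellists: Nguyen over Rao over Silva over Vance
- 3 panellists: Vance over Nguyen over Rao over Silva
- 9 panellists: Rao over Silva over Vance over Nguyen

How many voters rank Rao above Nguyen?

Ballots ranking Rao above Nguyen: 13+9 = 22.
Ballots ranking Nguyen above Rao: 8+3 = 11.
So 22 of 33 voters prefer Rao to Nguyen.

22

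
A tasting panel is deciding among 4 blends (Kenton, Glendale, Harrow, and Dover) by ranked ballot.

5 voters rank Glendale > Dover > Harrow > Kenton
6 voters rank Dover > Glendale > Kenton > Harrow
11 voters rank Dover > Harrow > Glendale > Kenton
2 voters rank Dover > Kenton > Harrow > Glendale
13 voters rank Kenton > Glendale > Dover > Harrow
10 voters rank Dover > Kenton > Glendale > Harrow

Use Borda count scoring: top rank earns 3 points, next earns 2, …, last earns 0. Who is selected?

Borda scores:
  Kenton: 5·0 + 6·1 + 11·0 + 2·2 + 13·3 + 10·2 = 69
  Glendale: 5·3 + 6·2 + 11·1 + 2·0 + 13·2 + 10·1 = 74
  Harrow: 5·1 + 6·0 + 11·2 + 2·1 + 13·0 + 10·0 = 29
  Dover: 5·2 + 6·3 + 11·3 + 2·3 + 13·1 + 10·3 = 110
Dover has the highest total.

Dover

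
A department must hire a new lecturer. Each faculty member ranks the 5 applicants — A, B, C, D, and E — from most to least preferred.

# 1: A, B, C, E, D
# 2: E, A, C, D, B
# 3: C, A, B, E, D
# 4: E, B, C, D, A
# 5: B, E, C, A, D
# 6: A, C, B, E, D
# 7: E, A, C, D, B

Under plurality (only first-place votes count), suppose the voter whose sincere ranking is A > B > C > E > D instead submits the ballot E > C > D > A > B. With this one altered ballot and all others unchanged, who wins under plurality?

First-place totals with the altered ballot: A 1, B 1, C 1, D 0, E 4.
The winner is unchanged: still E.

E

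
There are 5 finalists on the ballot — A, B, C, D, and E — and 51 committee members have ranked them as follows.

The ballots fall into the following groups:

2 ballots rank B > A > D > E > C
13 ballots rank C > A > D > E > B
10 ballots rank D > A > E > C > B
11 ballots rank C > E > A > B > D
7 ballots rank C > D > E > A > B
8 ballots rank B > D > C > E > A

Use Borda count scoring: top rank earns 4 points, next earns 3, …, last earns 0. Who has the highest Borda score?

Borda scores:
  A: 2·3 + 13·3 + 10·3 + 11·2 + 7·1 + 8·0 = 104
  B: 2·4 + 13·0 + 10·0 + 11·1 + 7·0 + 8·4 = 51
  C: 2·0 + 13·4 + 10·1 + 11·4 + 7·4 + 8·2 = 150
  D: 2·2 + 13·2 + 10·4 + 11·0 + 7·3 + 8·3 = 115
  E: 2·1 + 13·1 + 10·2 + 11·3 + 7·2 + 8·1 = 90
C has the highest total.

C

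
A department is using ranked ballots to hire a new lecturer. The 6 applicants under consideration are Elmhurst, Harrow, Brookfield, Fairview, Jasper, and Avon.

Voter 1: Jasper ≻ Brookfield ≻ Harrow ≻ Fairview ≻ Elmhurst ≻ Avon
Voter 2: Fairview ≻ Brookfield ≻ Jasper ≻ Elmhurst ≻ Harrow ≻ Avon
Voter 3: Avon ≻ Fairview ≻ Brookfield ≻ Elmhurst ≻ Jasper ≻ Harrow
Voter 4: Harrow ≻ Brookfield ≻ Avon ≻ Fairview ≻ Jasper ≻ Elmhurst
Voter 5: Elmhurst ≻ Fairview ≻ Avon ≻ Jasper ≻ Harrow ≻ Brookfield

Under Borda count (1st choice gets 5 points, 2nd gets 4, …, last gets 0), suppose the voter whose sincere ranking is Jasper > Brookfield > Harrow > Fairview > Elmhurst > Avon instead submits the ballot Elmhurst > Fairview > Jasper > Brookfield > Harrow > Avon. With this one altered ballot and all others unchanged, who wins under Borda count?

Borda totals with the altered ballot: Elmhurst 14, Harrow 8, Brookfield 13, Fairview 19, Jasper 10, Avon 11.
The winner is unchanged: still Fairview.

Fairview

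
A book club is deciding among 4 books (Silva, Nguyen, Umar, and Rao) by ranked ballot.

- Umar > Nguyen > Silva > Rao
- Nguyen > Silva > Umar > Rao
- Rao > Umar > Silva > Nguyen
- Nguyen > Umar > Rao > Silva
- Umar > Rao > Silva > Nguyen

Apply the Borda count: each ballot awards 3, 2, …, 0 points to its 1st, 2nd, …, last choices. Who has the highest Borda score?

Umar

Borda scores:
  Silva: 1 + 2 + 1 + 0 + 1 = 5
  Nguyen: 2 + 3 + 0 + 3 + 0 = 8
  Umar: 3 + 1 + 2 + 2 + 3 = 11
  Rao: 0 + 0 + 3 + 1 + 2 = 6
Umar has the highest total.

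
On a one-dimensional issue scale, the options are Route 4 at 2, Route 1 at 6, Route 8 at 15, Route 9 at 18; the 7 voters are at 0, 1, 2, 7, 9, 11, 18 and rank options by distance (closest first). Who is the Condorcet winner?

With single-peaked preferences on a line, the Condorcet winner is the candidate closest to the median voter.
The median voter (position 7) is closest to Route 1 at 6.
Check: Route 1 vs Route 4 — voters closer to Route 1: 4 of 7.

Route 1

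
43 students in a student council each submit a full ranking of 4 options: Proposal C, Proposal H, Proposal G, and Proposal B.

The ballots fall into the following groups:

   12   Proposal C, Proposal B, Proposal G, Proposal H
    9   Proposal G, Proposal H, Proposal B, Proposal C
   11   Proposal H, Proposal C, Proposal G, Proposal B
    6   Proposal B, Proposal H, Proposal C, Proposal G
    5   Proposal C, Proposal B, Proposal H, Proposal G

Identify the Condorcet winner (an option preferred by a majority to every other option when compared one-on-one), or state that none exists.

None — there is no Condorcet winner

Head-to-head results (43 voters total):
Proposal C vs Proposal H: Proposal H wins 26–17.
Proposal C vs Proposal G: Proposal C wins 34–9.
Proposal C vs Proposal B: Proposal C wins 28–15.
Proposal H vs Proposal G: Proposal H wins 22–21.
Proposal H vs Proposal B: Proposal B wins 23–20.
Proposal G vs Proposal B: Proposal B wins 23–20.
No candidate beats all others: Proposal C beats Proposal B beats Proposal H beats Proposal C, a majority cycle.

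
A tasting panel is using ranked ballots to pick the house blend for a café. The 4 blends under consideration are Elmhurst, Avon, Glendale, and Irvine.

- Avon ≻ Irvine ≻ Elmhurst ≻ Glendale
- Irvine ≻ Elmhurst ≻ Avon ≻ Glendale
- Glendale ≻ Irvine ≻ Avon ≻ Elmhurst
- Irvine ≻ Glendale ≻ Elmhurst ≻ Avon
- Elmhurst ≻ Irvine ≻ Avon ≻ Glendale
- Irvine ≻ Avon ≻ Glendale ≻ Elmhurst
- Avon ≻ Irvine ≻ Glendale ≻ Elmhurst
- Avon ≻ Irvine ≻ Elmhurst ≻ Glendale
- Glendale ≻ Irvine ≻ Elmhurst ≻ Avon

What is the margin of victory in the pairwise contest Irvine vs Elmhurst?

Ballots ranking Irvine above Elmhurst: 8.
Ballots ranking Elmhurst above Irvine: 1.
Irvine wins 8–1, a margin of 7.

7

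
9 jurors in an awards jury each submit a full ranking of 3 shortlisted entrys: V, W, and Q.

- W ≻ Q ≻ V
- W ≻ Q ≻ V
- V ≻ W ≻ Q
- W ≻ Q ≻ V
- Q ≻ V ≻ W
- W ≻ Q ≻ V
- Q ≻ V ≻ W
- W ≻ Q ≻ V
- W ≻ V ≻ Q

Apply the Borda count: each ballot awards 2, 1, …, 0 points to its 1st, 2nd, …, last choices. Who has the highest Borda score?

W

Borda scores:
  V: 0 + 0 + 2 + 0 + 1 + 0 + 1 + 0 + 1 = 5
  W: 2 + 2 + 1 + 2 + 0 + 2 + 0 + 2 + 2 = 13
  Q: 1 + 1 + 0 + 1 + 2 + 1 + 2 + 1 + 0 = 9
W has the highest total.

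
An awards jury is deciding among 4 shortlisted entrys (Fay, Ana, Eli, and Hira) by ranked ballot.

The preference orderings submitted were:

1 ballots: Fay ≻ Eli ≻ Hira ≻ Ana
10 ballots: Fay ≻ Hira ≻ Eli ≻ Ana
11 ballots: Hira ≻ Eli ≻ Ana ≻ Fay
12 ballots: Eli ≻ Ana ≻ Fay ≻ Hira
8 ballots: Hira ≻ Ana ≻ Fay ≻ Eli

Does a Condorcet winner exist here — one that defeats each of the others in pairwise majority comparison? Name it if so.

Head-to-head results (42 voters total):
Fay vs Ana: Ana wins 31–11.
Fay vs Eli: Eli wins 23–19.
Fay vs Hira: Fay wins 23–19.
Ana vs Eli: Eli wins 34–8.
Ana vs Hira: Hira wins 30–12.
Eli vs Hira: Hira wins 29–13.
No candidate beats all others: Fay beats Hira beats Ana beats Fay, a majority cycle.

None — there is no Condorcet winner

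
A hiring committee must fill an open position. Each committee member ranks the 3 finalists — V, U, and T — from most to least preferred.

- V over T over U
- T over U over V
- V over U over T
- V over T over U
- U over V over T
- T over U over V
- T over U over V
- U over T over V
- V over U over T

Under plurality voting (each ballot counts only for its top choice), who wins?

V

First-place vote totals:
  V: 4
  U: 2
  T: 3
V has the most first-place votes.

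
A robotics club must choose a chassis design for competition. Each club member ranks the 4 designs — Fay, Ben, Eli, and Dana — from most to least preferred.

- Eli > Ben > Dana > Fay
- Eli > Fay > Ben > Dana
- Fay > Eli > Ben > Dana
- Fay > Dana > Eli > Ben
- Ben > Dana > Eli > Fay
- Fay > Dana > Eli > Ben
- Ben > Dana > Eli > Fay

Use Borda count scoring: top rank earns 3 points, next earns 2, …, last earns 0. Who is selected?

Borda scores:
  Fay: 0 + 2 + 3 + 3 + 0 + 3 + 0 = 11
  Ben: 2 + 1 + 1 + 0 + 3 + 0 + 3 = 10
  Eli: 3 + 3 + 2 + 1 + 1 + 1 + 1 = 12
  Dana: 1 + 0 + 0 + 2 + 2 + 2 + 2 = 9
Eli has the highest total.

Eli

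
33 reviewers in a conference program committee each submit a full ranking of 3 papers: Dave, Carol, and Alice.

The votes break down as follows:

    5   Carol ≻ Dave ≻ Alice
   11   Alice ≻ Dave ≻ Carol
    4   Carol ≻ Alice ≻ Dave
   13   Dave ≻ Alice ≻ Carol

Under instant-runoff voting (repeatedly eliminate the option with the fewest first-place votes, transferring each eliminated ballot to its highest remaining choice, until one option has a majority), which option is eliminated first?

Round 1: Dave 13, Alice 11, Carol 9. Carol has the fewest and is eliminated.
Round 2: Dave 18, Alice 15. Dave has a majority.

Carol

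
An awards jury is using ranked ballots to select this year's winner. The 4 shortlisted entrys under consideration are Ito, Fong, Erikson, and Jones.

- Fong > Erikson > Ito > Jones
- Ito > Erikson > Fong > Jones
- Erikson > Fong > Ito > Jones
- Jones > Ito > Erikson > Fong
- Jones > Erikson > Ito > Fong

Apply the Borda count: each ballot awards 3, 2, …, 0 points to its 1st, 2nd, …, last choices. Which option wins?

Erikson

Borda scores:
  Ito: 1 + 3 + 1 + 2 + 1 = 8
  Fong: 3 + 1 + 2 + 0 + 0 = 6
  Erikson: 2 + 2 + 3 + 1 + 2 = 10
  Jones: 0 + 0 + 0 + 3 + 3 = 6
Erikson has the highest total.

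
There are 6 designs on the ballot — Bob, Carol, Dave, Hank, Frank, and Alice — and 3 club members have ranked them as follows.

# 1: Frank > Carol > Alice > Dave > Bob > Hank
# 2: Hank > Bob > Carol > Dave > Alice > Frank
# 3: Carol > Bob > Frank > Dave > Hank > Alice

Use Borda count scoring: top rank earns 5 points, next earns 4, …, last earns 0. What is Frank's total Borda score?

Borda scores:
  Bob: 1 + 4 + 4 = 9
  Carol: 4 + 3 + 5 = 12
  Dave: 2 + 2 + 2 = 6
  Hank: 0 + 5 + 1 = 6
  Frank: 5 + 0 + 3 = 8
  Alice: 3 + 1 + 0 = 4

8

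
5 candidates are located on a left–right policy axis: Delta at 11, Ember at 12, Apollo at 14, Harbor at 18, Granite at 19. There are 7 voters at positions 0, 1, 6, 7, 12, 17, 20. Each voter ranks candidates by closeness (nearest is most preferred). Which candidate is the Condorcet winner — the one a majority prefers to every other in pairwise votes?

Delta

With single-peaked preferences on a line, the Condorcet winner is the candidate closest to the median voter.
The median voter (position 7) is closest to Delta at 11.
Check: Delta vs Granite — voters closer to Delta: 5 of 7.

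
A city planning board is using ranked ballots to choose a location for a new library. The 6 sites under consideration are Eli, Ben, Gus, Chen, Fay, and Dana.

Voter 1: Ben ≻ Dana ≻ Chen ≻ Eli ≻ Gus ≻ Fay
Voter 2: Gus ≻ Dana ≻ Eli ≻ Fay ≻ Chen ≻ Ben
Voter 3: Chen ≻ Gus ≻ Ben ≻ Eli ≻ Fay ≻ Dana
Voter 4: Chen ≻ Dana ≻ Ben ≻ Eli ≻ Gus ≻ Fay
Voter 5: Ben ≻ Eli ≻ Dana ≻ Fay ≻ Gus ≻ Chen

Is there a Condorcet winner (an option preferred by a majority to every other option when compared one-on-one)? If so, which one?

None — there is no Condorcet winner

Head-to-head results (5 voters total):
Eli vs Ben: Ben wins 4–1.
Eli vs Gus: Eli wins 3–2.
Eli vs Chen: Chen wins 3–2.
Eli vs Fay: Eli wins 5–0.
Eli vs Dana: Dana wins 3–2.
Ben vs Gus: Ben wins 3–2.
Ben vs Chen: Chen wins 3–2.
Ben vs Fay: Ben wins 4–1.
Ben vs Dana: Ben wins 3–2.
Gus vs Chen: Chen wins 3–2.
Gus vs Fay: Gus wins 4–1.
Gus vs Dana: Dana wins 3–2.
Chen vs Fay: Chen wins 3–2.
Chen vs Dana: Dana wins 3–2.
Fay vs Dana: Dana wins 4–1.
No candidate beats all others: Ben beats Dana beats Chen beats Ben, a majority cycle.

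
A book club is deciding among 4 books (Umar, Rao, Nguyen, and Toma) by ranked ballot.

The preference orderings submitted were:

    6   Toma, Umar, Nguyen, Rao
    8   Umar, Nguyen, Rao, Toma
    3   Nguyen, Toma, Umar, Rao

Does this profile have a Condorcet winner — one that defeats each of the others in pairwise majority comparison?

No

Head-to-head results (17 voters total):
Umar vs Rao: Umar wins 17–0.
Umar vs Nguyen: Umar wins 14–3.
Umar vs Toma: Toma wins 9–8.
Rao vs Nguyen: Nguyen wins 17–0.
Rao vs Toma: Toma wins 9–8.
Nguyen vs Toma: Nguyen wins 11–6.
No candidate beats all others: Umar beats Nguyen beats Toma beats Umar, a majority cycle.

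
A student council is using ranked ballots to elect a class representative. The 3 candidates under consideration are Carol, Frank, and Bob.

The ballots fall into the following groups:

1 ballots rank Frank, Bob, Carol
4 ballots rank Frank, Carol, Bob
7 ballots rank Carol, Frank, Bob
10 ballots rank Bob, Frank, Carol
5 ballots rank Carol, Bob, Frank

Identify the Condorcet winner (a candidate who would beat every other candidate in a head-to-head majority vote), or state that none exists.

Head-to-head results (27 voters total):
Carol vs Frank: Frank wins 15–12.
Carol vs Bob: Carol wins 16–11.
Frank vs Bob: Bob wins 15–12.
No candidate beats all others: Carol beats Bob beats Frank beats Carol, a majority cycle.

There is no Condorcet winner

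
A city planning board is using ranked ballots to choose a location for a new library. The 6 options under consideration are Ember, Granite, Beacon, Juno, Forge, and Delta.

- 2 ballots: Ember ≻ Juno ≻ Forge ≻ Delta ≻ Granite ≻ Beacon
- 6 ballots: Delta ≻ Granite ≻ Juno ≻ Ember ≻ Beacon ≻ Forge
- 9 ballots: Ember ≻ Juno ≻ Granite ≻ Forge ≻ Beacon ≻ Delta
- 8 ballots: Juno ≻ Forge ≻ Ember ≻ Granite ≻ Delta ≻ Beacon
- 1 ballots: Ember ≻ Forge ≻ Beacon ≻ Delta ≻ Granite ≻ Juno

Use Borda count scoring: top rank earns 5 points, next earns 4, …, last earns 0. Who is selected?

Borda scores:
  Ember: 2·5 + 6·2 + 9·5 + 8·3 + 5 = 96
  Granite: 2·1 + 6·4 + 9·3 + 8·2 + 1 = 70
  Beacon: 2·0 + 6·1 + 9·1 + 8·0 + 3 = 18
  Juno: 2·4 + 6·3 + 9·4 + 8·5 + 0 = 102
  Forge: 2·3 + 6·0 + 9·2 + 8·4 + 4 = 60
  Delta: 2·2 + 6·5 + 9·0 + 8·1 + 2 = 44
Juno has the highest total.

Juno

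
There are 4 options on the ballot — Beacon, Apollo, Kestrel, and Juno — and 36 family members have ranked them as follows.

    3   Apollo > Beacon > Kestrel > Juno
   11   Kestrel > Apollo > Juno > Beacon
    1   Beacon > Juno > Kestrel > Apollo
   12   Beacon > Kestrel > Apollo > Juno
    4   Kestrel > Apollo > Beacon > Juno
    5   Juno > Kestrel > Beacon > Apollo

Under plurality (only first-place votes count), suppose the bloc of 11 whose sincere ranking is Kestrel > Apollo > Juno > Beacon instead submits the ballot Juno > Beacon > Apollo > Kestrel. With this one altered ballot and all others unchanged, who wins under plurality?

First-place totals with the altered ballot: Beacon 13, Apollo 3, Kestrel 4, Juno 16.
The switch changes the winner from Kestrel to Juno.

Juno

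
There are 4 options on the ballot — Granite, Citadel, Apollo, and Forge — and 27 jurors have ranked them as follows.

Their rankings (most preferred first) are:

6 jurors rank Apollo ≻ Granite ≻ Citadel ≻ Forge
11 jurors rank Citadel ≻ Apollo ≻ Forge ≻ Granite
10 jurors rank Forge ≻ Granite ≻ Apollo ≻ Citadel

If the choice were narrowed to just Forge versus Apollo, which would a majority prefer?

Apollo

Ballots ranking Forge above Apollo: 10.
Ballots ranking Apollo above Forge: 6+11 = 17.
Apollo wins the head-to-head, 17–10.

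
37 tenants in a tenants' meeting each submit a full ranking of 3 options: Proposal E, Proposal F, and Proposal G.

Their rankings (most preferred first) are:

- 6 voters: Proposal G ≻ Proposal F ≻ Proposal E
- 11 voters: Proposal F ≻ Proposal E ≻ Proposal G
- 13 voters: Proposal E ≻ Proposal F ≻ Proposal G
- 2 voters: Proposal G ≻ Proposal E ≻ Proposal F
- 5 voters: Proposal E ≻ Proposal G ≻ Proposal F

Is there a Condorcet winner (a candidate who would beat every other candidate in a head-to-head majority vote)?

Head-to-head results (37 voters total):
Proposal E vs Proposal F: Proposal E wins 20–17.
Proposal E vs Proposal G: Proposal E wins 29–8.
Proposal F vs Proposal G: Proposal F wins 24–13.
Proposal E beats each rival — Proposal F (20–17), Proposal G (29–8) — so Proposal E is the Condorcet winner.

Yes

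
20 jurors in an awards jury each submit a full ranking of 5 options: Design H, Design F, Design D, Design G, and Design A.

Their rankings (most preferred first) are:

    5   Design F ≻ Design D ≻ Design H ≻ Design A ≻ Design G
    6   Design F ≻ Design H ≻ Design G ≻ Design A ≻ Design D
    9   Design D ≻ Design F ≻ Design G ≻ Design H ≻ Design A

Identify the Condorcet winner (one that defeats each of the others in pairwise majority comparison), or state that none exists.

Design F

Head-to-head results (20 voters total):
Design H vs Design F: Design F wins 20–0.
Design H vs Design D: Design D wins 14–6.
Design H vs Design G: Design H wins 11–9.
Design H vs Design A: Design H wins 20–0.
Design F vs Design D: Design F wins 11–9.
Design F vs Design G: Design F wins 20–0.
Design F vs Design A: Design F wins 20–0.
Design D vs Design G: Design D wins 14–6.
Design D vs Design A: Design D wins 14–6.
Design G vs Design A: Design G wins 15–5.
Design F beats each rival — Design H (20–0), Design D (11–9), Design G (20–0), Design A (20–0) — so Design F is the Condorcet winner.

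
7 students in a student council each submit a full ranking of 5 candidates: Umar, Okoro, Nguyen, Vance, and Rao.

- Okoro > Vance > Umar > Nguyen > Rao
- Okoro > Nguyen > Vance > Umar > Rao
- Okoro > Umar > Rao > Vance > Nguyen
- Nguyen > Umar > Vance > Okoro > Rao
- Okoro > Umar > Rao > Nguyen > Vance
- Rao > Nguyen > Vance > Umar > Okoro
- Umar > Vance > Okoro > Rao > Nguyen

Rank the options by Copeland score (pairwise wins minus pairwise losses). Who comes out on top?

Okoro

Pairwise results:
  Umar vs Okoro: Okoro wins 4–3.
  Umar vs Nguyen: Umar wins 4–3.
  Umar vs Vance: Umar wins 4–3.
  Umar vs Rao: Umar wins 6–1.
  Okoro vs Nguyen: Okoro wins 5–2.
  Okoro vs Vance: Okoro wins 4–3.
  Okoro vs Rao: Okoro wins 6–1.
  Nguyen vs Vance: Nguyen wins 4–3.
  Nguyen vs Rao: Rao wins 4–3.
  Vance vs Rao: Vance wins 4–3.
Copeland scores (wins − losses):
  Umar: 3 − 1 = 2
  Okoro: 4 − 0 = 4
  Nguyen: 1 − 3 = -2
  Vance: 1 − 3 = -2
  Rao: 1 − 3 = -2
Okoro has the best Copeland score.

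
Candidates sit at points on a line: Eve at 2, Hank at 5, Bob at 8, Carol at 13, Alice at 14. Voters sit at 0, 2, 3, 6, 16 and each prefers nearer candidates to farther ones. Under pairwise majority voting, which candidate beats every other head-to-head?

With single-peaked preferences on a line, the Condorcet winner is the candidate closest to the median voter.
The median voter (position 3) is closest to Eve at 2.
Check: Eve vs Bob — voters closer to Eve: 3 of 5.

Eve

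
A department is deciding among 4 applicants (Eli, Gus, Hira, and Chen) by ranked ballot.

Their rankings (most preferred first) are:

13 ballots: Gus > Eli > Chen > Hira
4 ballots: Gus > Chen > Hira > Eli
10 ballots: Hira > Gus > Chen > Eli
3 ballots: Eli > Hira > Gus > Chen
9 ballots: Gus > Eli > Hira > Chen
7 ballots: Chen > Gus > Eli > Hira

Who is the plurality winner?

Gus

First-place vote totals:
  Eli: 3
  Gus: 26
  Hira: 10
  Chen: 7
Gus has the most first-place votes.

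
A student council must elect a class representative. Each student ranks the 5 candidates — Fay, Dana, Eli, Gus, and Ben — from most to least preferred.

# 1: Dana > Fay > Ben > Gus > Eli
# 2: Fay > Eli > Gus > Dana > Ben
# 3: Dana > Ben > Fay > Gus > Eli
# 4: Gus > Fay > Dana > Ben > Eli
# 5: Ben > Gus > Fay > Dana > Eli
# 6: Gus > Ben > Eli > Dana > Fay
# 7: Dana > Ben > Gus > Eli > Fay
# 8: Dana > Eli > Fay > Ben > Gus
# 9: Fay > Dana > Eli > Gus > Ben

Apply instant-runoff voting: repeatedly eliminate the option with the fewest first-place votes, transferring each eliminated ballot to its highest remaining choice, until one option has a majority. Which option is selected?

Round 1: Dana 4, Fay 2, Gus 2, Ben 1, Eli 0. Eli has the fewest and is eliminated.
Round 2: Dana 4, Fay 2, Gus 2, Ben 1. Ben has the fewest and is eliminated.
Round 3: Dana 4, Gus 3, Fay 2. Fay has the fewest and is eliminated.
Round 4: Dana 5, Gus 4. Dana has a majority.

Dana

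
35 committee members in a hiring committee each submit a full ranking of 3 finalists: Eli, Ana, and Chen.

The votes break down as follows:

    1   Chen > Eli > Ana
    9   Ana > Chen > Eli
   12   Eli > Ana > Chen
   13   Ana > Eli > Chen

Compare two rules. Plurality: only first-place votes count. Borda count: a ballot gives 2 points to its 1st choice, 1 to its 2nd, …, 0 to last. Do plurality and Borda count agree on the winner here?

Yes

Plurality first-place counts: Eli 12, Ana 22, Chen 1 → Ana.
Borda totals: Eli 38, Ana 56, Chen 11 → Ana.
The two rules agree on Ana.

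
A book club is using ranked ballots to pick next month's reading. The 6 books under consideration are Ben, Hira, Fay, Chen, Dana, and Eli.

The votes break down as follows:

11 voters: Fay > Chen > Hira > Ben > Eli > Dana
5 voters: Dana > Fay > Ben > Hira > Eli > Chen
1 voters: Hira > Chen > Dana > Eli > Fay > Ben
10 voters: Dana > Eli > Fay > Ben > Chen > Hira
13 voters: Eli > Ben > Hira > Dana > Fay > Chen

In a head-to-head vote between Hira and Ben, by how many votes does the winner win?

Ballots ranking Hira above Ben: 11+1 = 12.
Ballots ranking Ben above Hira: 5+10+13 = 28.
Ben wins 28–12, a margin of 16.

16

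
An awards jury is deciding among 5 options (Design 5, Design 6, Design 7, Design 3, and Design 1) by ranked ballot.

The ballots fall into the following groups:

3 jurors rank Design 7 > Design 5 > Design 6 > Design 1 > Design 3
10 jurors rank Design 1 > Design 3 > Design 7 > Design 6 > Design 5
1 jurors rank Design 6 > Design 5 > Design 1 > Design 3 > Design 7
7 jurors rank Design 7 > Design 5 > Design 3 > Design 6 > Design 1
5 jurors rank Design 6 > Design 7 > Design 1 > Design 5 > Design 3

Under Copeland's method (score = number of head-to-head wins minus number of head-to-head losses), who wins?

Design 7

Pairwise results:
  Design 5 vs Design 6: Design 6 wins 16–10.
  Design 5 vs Design 7: Design 7 wins 25–1.
  Design 5 vs Design 3: Design 5 wins 16–10.
  Design 5 vs Design 1: Design 1 wins 15–11.
  Design 6 vs Design 7: Design 7 wins 20–6.
  Design 6 vs Design 3: Design 3 wins 17–9.
  Design 6 vs Design 1: Design 6 wins 16–10.
  Design 7 vs Design 3: Design 7 wins 15–11.
  Design 7 vs Design 1: Design 7 wins 15–11.
  Design 3 vs Design 1: Design 1 wins 19–7.
Copeland scores (wins − losses):
  Design 5: 1 − 3 = -2
  Design 6: 2 − 2 = 0
  Design 7: 4 − 0 = 4
  Design 3: 1 − 3 = -2
  Design 1: 2 − 2 = 0
Design 7 has the best Copeland score.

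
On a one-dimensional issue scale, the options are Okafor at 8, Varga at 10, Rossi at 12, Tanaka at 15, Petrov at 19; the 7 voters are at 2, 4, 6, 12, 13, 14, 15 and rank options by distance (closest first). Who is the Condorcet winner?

With single-peaked preferences on a line, the Condorcet winner is the candidate closest to the median voter.
The median voter (position 12) is closest to Rossi at 12.
Check: Rossi vs Petrov — voters closer to Rossi: 7 of 7.

Rossi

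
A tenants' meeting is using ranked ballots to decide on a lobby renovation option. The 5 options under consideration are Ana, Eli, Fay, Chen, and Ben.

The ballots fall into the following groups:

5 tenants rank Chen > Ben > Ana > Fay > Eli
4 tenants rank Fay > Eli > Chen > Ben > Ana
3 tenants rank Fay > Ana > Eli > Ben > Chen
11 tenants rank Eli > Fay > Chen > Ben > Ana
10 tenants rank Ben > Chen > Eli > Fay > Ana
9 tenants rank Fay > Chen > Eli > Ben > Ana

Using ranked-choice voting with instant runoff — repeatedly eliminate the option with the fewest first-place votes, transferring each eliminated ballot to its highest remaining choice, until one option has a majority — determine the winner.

Fay

Round 1: Fay 16, Eli 11, Ben 10, Chen 5, Ana 0. Ana has the fewest and is eliminated.
Round 2: Fay 16, Eli 11, Ben 10, Chen 5. Chen has the fewest and is eliminated.
Round 3: Fay 16, Ben 15, Eli 11. Eli has the fewest and is eliminated.
Round 4: Fay 27, Ben 15. Fay has a majority.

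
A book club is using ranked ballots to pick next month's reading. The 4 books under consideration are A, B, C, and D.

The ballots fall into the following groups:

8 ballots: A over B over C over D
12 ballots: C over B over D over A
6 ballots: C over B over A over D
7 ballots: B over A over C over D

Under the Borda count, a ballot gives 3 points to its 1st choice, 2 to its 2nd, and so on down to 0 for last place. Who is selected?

Borda scores:
  A: 8·3 + 12·0 + 6·1 + 7·2 = 44
  B: 8·2 + 12·2 + 6·2 + 7·3 = 73
  C: 8·1 + 12·3 + 6·3 + 7·1 = 69
  D: 8·0 + 12·1 + 6·0 + 7·0 = 12
B has the highest total.

B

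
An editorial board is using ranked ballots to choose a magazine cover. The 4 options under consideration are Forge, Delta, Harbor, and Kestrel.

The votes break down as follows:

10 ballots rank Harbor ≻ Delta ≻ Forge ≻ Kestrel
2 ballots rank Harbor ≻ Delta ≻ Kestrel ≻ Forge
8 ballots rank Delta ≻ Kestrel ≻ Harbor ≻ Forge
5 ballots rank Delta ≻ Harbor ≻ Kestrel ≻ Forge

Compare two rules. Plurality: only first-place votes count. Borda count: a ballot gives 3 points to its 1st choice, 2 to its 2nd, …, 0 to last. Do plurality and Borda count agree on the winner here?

Plurality first-place counts: Forge 0, Delta 13, Harbor 12, Kestrel 0 → Delta.
Borda totals: Forge 10, Delta 63, Harbor 54, Kestrel 23 → Delta.
The two rules agree on Delta.

Yes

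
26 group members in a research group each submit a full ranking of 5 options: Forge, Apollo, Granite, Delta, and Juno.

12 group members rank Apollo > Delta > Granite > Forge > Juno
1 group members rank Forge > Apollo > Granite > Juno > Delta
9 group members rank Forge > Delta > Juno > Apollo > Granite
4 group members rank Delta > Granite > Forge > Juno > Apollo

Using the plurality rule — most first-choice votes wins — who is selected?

Apollo

First-place vote totals:
  Forge: 10
  Apollo: 12
  Granite: 0
  Delta: 4
  Juno: 0
Apollo has the most first-place votes.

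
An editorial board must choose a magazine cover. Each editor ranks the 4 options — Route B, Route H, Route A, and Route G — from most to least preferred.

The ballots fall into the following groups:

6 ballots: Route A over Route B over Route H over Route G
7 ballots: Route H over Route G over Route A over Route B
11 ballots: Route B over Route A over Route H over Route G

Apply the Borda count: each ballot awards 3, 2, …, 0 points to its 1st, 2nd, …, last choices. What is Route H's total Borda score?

38

Borda scores:
  Route B: 6·2 + 7·0 + 11·3 = 45
  Route H: 6·1 + 7·3 + 11·1 = 38
  Route A: 6·3 + 7·1 + 11·2 = 47
  Route G: 6·0 + 7·2 + 11·0 = 14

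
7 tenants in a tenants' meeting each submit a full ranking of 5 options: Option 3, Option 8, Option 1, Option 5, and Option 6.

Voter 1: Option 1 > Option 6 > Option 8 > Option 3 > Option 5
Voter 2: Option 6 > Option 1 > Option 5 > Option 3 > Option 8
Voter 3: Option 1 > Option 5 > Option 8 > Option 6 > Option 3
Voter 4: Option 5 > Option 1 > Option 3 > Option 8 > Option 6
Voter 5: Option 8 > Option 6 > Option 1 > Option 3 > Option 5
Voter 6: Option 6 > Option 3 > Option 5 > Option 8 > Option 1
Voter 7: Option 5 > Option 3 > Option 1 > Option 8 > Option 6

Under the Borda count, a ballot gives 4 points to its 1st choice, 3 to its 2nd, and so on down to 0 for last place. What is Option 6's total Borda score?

Borda scores:
  Option 3: 1 + 1 + 0 + 2 + 1 + 3 + 3 = 11
  Option 8: 2 + 0 + 2 + 1 + 4 + 1 + 1 = 11
  Option 1: 4 + 3 + 4 + 3 + 2 + 0 + 2 = 18
  Option 5: 0 + 2 + 3 + 4 + 0 + 2 + 4 = 15
  Option 6: 3 + 4 + 1 + 0 + 3 + 4 + 0 = 15

15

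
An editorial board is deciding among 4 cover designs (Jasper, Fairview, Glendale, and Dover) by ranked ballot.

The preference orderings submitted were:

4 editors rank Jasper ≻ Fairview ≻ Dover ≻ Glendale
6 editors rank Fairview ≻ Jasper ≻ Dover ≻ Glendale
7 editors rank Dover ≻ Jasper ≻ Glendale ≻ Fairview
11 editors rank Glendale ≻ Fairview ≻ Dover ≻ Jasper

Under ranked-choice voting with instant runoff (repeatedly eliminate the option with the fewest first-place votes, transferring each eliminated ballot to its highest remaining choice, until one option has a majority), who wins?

Glendale

Round 1: Glendale 11, Dover 7, Fairview 6, Jasper 4. Jasper has the fewest and is eliminated.
Round 2: Glendale 11, Fairview 10, Dover 7. Dover has the fewest and is eliminated.
Round 3: Glendale 18, Fairview 10. Glendale has a majority.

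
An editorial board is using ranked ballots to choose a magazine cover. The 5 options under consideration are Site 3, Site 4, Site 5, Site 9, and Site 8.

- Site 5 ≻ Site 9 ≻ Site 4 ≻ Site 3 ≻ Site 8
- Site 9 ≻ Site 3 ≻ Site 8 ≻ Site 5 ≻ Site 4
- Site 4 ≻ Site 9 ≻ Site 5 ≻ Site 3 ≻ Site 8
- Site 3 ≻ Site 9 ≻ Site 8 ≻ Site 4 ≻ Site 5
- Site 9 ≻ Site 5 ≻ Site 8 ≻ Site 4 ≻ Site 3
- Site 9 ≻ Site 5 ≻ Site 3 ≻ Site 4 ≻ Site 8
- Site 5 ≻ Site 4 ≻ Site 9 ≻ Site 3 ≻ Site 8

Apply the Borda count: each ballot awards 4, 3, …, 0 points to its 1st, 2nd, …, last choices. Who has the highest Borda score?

Borda scores:
  Site 3: 1 + 3 + 1 + 4 + 0 + 2 + 1 = 12
  Site 4: 2 + 0 + 4 + 1 + 1 + 1 + 3 = 12
  Site 5: 4 + 1 + 2 + 0 + 3 + 3 + 4 = 17
  Site 9: 3 + 4 + 3 + 3 + 4 + 4 + 2 = 23
  Site 8: 0 + 2 + 0 + 2 + 2 + 0 + 0 = 6
Site 9 has the highest total.

Site 9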